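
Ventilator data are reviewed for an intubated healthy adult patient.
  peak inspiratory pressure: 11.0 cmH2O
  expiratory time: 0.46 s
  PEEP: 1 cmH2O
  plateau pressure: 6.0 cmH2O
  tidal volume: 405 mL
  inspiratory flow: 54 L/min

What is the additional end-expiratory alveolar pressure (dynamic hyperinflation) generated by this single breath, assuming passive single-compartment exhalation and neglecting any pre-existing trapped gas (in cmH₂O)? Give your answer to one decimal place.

Flow: 54 L/min ÷ 60 = 0.9 L/s.
R = (PIP − Pplat)/V̇ = (11.0 − 6.0) / 0.9 = 5.0/0.9 = 5.556 cmH2O·s/L.
C = Vt/(Pplat − PEEP) = 405.0 / (6.0 − 1) = 405.0/5.0 = 81.0 mL/cmH2O.
τ = R × C = 5.556 × 0.081 L/cmH2O = 0.45 s.
Fraction remaining = e^(−Te/τ) = e^(−0.46/0.45) = 0.3598; trapped volume = 405.0 × 0.3598 = 145.72 mL.
Additional alveolar pressure from trapping ≈ V_trapped / C = 145.72 / 81.0 = 1.799 cmH2O.

1.8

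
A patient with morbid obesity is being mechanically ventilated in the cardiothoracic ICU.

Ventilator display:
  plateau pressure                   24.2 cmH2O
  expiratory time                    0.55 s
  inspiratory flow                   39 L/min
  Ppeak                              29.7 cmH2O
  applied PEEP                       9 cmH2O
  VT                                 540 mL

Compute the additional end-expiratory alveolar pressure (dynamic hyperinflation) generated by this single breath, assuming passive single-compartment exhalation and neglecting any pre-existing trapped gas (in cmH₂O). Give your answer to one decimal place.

Flow: 39 L/min ÷ 60 = 0.65 L/s.
R = (PIP − Pplat)/V̇ = (29.7 − 24.2) / 0.65 = 5.5/0.65 = 8.462 cmH2O·s/L.
C = Vt/(Pplat − PEEP) = 540.0 / (24.2 − 9) = 540.0/15.2 = 35.526 mL/cmH2O.
τ = R × C = 8.462 × 0.03553 L/cmH2O = 0.3007 s.
Fraction remaining = e^(−Te/τ) = e^(−0.55/0.3007) = 0.1606; trapped volume = 540.0 × 0.1606 = 86.724 mL.
Additional alveolar pressure from trapping ≈ V_trapped / C = 86.724 / 35.526 = 2.441 cmH2O.

2.4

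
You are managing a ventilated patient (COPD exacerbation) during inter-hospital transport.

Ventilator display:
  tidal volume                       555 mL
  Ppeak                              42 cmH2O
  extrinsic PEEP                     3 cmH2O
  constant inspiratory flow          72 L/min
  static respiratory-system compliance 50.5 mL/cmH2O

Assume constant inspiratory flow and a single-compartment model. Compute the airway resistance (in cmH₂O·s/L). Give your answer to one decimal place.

23.3

Flow: 72 L/min ÷ 60 = 1.2 L/s.
Equation of motion (constant flow): PIP = Vt/C + R·V̇ + PEEP.
R·V̇ = PIP − Vt/C − PEEP = 42 − 555/50.5 − 3 = 42 − 10.99 − 3 = 28.01 cmH2O.
R = 28.01 / 1.2 = 23.342 cmH2O·s/L.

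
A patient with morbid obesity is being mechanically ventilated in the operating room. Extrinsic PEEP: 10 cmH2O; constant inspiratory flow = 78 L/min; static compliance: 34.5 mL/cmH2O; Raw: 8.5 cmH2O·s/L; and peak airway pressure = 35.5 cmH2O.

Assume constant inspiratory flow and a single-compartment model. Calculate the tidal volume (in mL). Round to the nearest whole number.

Flow: 78 L/min ÷ 60 = 1.3 L/s.
Equation of motion (constant flow): PIP = Vt/C + R·V̇ + PEEP.
Vt/C = PIP − R·V̇ − PEEP = 35.5 − 11.05 − 10 = 14.45 cmH2O.
Vt = C × 14.45 = 34.5 × 14.45 = 498.53 mL.

499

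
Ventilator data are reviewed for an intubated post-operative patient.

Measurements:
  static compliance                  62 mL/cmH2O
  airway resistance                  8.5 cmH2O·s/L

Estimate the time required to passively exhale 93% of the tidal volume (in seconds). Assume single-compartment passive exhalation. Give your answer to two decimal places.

τ = R × C = 8.5 × 62 mL/cmH2O = 8.5 × 0.062 L/cmH2O = 0.527 s.
Exhaled fraction f = 1 − e^(−t/τ) → t = −τ·ln(1 − f) = −0.527·ln(0.07) = 1.401 s.

1.40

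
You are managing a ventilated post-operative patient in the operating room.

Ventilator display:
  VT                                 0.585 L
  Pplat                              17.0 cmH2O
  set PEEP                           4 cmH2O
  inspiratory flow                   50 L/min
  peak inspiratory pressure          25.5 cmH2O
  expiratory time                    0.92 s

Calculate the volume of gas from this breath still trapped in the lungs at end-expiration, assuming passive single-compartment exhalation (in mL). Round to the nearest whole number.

79

Flow: 50 L/min ÷ 60 = 0.8333 L/s.
R = (PIP − Pplat)/V̇ = (25.5 − 17.0) / 0.8333 = 8.5/0.8333 = 10.2 cmH2O·s/L.
C = Vt/(Pplat − PEEP) = 585.0 / (17.0 − 4) = 585.0/13.0 = 45.0 mL/cmH2O.
τ = R × C = 10.2 × 0.045 L/cmH2O = 0.459 s.
Fraction remaining = e^(−Te/τ) = e^(−0.92/0.459) = 0.1347.
Trapped volume = 585.0 × 0.1347 = 78.8 mL.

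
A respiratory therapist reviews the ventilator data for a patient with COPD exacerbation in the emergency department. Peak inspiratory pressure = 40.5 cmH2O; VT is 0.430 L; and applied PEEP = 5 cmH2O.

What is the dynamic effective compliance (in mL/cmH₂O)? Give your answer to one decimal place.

12.1

Dynamic compliance = Vt / (PIP − PEEP) = 430 / (40.5 − 5) = 430 / 35.5 = 12.113 mL/cmH2O.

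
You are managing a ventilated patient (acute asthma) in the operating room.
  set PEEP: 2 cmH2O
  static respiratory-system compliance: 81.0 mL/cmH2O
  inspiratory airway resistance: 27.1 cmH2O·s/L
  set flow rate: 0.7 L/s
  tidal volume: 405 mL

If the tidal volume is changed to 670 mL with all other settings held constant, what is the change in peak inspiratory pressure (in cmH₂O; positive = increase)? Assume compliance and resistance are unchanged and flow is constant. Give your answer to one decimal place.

3.3

PIP = Vt/C + R·V̇ + PEEP (constant-flow equation of motion).
Only the elastic term changes: ΔPIP = ΔVt / C = (670 − 405) / 81.0 = 3.272 cmH2O.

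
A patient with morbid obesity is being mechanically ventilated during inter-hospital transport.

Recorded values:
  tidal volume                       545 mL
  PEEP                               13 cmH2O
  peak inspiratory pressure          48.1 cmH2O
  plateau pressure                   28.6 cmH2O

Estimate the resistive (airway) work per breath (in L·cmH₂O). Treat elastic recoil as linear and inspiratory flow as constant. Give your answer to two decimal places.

10.63

With constant inspiratory flow the resistive pressure is constant at PIP − Pplat = 48.1 − 28.6 = 19.5 cmH2O, so resistive work = 19.5 × 0.545 = 10.628 L·cmH2O.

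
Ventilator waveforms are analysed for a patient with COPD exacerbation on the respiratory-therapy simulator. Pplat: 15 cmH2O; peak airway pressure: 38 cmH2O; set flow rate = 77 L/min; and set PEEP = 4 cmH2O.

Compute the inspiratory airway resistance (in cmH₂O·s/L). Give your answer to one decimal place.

Flow: 77 L/min ÷ 60 = 1.2833 L/s.
Raw = (PIP − Pplat) / flow = (38 − 15) / 1.2833 = 23.0 / 1.2833 = 17.923 cmH2O·s/L.

17.9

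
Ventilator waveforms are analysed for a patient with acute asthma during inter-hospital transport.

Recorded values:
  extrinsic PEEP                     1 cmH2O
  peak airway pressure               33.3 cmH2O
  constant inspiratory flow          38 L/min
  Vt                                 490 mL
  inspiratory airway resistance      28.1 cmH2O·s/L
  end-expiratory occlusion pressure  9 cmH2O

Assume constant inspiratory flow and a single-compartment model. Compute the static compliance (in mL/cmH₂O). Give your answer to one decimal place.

75.3

Flow: 38 L/min ÷ 60 = 0.6333 L/s.
Total PEEP = 9 cmH2O (set 1 + intrinsic 8); this is the baseline alveolar pressure.
Equation of motion (constant flow): PIP = Vt/C + R·V̇ + PEEP.
Vt/C = PIP − R·V̇ − PEEP = 33.3 − 28.1×0.6333 − 9 = 33.3 − 17.796 − 9 = 6.504 cmH2O.
C = Vt / 6.504 = 490 / 6.504 = 75.338 mL/cmH2O.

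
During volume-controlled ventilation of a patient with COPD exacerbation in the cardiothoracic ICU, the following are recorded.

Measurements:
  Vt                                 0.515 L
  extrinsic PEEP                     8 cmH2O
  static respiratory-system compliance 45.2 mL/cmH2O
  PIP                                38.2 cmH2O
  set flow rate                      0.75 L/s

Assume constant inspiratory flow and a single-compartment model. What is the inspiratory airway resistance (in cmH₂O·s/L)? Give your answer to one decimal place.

25.1

Equation of motion (constant flow): PIP = Vt/C + R·V̇ + PEEP.
R·V̇ = PIP − Vt/C − PEEP = 38.2 − 515/45.2 − 8 = 38.2 − 11.394 − 8 = 18.806 cmH2O.
R = 18.806 / 0.75 = 25.075 cmH2O·s/L.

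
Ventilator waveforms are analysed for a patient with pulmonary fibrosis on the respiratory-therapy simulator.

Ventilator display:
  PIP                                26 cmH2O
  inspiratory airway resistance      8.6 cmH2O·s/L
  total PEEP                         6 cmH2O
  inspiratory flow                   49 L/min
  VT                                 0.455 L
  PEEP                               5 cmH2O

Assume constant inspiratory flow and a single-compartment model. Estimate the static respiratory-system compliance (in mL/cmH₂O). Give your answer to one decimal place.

35.1

Flow: 49 L/min ÷ 60 = 0.8167 L/s.
Total PEEP = 6 cmH2O (set 5 + intrinsic 1); this is the baseline alveolar pressure.
Equation of motion (constant flow): PIP = Vt/C + R·V̇ + PEEP.
Vt/C = PIP − R·V̇ − PEEP = 26 − 8.6×0.8167 − 6 = 26 − 7.024 − 6 = 12.976 cmH2O.
C = Vt / 12.976 = 455 / 12.976 = 35.065 mL/cmH2O.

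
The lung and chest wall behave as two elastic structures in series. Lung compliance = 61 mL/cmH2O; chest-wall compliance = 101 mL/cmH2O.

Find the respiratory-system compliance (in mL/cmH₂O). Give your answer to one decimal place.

Lung and chest wall are elastances in series: 1/Crs = 1/CL + 1/Ccw.
1/Crs = 1/61 + 1/101 = 0.02629.
Crs = 38.037 mL/cmH2O.

38.0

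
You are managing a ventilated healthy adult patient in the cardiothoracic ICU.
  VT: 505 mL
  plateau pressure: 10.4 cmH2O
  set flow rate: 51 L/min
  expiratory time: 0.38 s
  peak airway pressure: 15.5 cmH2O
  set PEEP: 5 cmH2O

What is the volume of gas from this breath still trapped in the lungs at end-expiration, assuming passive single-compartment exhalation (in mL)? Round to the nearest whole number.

257

Flow: 51 L/min ÷ 60 = 0.85 L/s.
R = (PIP − Pplat)/V̇ = (15.5 − 10.4) / 0.85 = 5.1/0.85 = 6.0 cmH2O·s/L.
C = Vt/(Pplat − PEEP) = 505.0 / (10.4 − 5) = 505.0/5.4 = 93.519 mL/cmH2O.
τ = R × C = 6.0 × 0.09352 L/cmH2O = 0.5611 s.
Fraction remaining = e^(−Te/τ) = e^(−0.38/0.5611) = 0.508.
Trapped volume = 505.0 × 0.508 = 256.54 mL.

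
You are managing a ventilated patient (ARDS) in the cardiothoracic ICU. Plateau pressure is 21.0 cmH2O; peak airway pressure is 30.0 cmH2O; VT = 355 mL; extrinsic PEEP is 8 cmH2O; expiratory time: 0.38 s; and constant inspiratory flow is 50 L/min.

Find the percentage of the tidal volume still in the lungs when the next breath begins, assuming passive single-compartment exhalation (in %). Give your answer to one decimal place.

27.6

Flow: 50 L/min ÷ 60 = 0.8333 L/s.
R = (PIP − Pplat)/V̇ = (30.0 − 21.0) / 0.8333 = 9.0/0.8333 = 10.8 cmH2O·s/L.
C = Vt/(Pplat − PEEP) = 355.0 / (21.0 − 8) = 355.0/13.0 = 27.308 mL/cmH2O.
τ = R × C = 10.8 × 0.02731 L/cmH2O = 0.2949 s.
Fraction remaining at end-expiration = e^(−Te/τ) = e^(−0.38/0.2949) = 0.2757 → 27.57%.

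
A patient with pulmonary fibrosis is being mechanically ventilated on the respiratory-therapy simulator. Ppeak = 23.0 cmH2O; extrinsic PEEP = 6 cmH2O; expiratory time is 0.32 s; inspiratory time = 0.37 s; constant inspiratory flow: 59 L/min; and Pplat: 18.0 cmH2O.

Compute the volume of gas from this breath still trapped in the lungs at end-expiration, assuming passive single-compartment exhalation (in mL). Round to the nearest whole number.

46

Flow: 59 L/min ÷ 60 = 0.9833 L/s.
Vt = flow × Ti = 0.9833 L/s × 0.37 s × 1000 mL/L = 363.82 mL.
R = (PIP − Pplat)/V̇ = (23.0 − 18.0) / 0.9833 = 5.0/0.9833 = 5.085 cmH2O·s/L.
C = Vt/(Pplat − PEEP) = 363.82 / (18.0 − 6) = 363.82/12.0 = 30.318 mL/cmH2O.
τ = R × C = 5.085 × 0.03032 L/cmH2O = 0.1542 s.
Fraction remaining = e^(−Te/τ) = e^(−0.32/0.1542) = 0.1255.
Trapped volume = 363.82 × 0.1255 = 45.659 mL.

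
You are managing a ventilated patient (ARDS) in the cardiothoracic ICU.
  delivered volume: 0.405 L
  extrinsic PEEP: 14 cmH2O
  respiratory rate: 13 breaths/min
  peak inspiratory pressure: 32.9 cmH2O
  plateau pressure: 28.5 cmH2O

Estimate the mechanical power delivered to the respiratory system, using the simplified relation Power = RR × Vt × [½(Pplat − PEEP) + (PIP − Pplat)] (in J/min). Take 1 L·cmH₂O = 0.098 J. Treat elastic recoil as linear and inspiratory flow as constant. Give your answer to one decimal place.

6.0

Per-breath work = Vt × [½(Pplat−PEEP) + (PIP−Pplat)] = 0.405 × [0.5×14.5 + 4.4] = 0.405 × 11.65 = 4.718 L·cmH2O.
Power = 13 × 4.718 = 61.334 L·cmH2O/min.
× 0.098 J/(L·cmH2O) → 6.011 J/min.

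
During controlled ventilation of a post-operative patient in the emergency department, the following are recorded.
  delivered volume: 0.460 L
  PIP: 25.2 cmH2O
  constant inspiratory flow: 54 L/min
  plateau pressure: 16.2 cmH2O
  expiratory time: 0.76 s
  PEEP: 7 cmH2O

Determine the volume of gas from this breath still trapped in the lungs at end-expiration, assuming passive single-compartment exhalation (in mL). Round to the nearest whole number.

Flow: 54 L/min ÷ 60 = 0.9 L/s.
R = (PIP − Pplat)/V̇ = (25.2 − 16.2) / 0.9 = 9.0/0.9 = 10.0 cmH2O·s/L.
C = Vt/(Pplat − PEEP) = 460.0 / (16.2 − 7) = 460.0/9.2 = 50.0 mL/cmH2O.
τ = R × C = 10.0 × 0.05 L/cmH2O = 0.5 s.
Fraction remaining = e^(−Te/τ) = e^(−0.76/0.5) = 0.2187.
Trapped volume = 460.0 × 0.2187 = 100.6 mL.

101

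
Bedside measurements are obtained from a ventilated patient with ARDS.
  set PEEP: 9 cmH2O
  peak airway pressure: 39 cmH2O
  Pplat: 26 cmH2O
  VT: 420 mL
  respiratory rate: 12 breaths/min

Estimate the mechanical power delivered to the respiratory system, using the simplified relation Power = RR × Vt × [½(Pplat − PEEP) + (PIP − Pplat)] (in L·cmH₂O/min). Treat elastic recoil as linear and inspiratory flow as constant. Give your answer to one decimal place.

Per-breath work = Vt × [½(Pplat−PEEP) + (PIP−Pplat)] = 0.420 × [0.5×17.0 + 13.0] = 0.420 × 21.5 = 9.03 L·cmH2O.
Power = 12 × 9.03 = 108.36 L·cmH2O/min.

108.4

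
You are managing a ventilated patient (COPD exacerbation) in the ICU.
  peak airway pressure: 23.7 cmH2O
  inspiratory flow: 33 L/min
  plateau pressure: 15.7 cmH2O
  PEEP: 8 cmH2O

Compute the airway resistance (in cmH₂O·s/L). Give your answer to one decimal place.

14.5

Flow: 33 L/min ÷ 60 = 0.55 L/s.
Raw = (PIP − Pplat) / flow = (23.7 − 15.7) / 0.55 = 8.0 / 0.55 = 14.545 cmH2O·s/L.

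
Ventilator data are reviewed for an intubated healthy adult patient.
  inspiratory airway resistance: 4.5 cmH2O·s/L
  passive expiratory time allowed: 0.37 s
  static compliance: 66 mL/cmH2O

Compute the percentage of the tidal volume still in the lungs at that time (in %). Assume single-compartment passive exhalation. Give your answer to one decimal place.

28.8

τ = R × C = 4.5 × 66 mL/cmH2O = 4.5 × 0.066 L/cmH2O = 0.297 s.
Passive exhalation: V(t)/V₀ = e^(−t/τ) = e^(−0.37/0.297) = 0.2877.
Fraction remaining = 0.2877 → 28.77%.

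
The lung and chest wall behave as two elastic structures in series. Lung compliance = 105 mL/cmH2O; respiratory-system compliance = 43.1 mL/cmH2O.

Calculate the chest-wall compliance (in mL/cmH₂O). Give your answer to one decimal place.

73.1

1/Ccw = 1/Crs − 1/CL.
1/Ccw = 1/43.1 − 1/105 = 0.01368.
Ccw = 73.099 mL/cmH2O.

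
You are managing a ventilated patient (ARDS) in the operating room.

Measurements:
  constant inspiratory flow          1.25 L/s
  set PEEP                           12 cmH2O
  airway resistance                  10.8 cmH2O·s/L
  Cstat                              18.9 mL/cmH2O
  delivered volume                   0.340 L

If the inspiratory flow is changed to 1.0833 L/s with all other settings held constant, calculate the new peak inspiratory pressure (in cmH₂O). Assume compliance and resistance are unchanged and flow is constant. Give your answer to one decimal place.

PIP = Vt/C + R·V̇ + PEEP (constant-flow equation of motion).
Only the resistive term changes: ΔPIP = R × ΔV̇ = 10.8 × (1.0833 − 1.25) = 10.8 × -0.1667 = -1.8 cmH2O.
Original PIP = 340/18.9 + 10.8×1.25 + 12 = 43.489 cmH2O; new PIP = 43.489 + (-1.8) = 41.689 cmH2O.

41.7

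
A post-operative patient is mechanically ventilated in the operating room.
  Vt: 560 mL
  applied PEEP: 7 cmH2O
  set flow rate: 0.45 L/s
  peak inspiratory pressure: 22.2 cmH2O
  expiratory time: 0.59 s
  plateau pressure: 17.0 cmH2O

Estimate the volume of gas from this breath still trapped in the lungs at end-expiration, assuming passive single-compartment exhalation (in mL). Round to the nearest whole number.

R = (PIP − Pplat)/V̇ = (22.2 − 17.0) / 0.45 = 5.2/0.45 = 11.556 cmH2O·s/L.
C = Vt/(Pplat − PEEP) = 560.0 / (17.0 − 7) = 560.0/10.0 = 56.0 mL/cmH2O.
τ = R × C = 11.556 × 0.056 L/cmH2O = 0.6471 s.
Fraction remaining = e^(−Te/τ) = e^(−0.59/0.6471) = 0.4018.
Trapped volume = 560.0 × 0.4018 = 225.01 mL.

225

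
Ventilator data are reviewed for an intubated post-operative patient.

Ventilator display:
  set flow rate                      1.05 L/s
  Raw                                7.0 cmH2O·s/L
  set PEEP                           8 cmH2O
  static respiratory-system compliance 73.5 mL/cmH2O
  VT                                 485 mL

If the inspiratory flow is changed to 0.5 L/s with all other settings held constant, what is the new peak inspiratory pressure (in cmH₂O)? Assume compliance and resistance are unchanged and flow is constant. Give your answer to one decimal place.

PIP = Vt/C + R·V̇ + PEEP (constant-flow equation of motion).
Only the resistive term changes: ΔPIP = R × ΔV̇ = 7.0 × (0.5 − 1.05) = 7.0 × -0.55 = -3.85 cmH2O.
Original PIP = 485/73.5 + 7.0×1.05 + 8 = 21.949 cmH2O; new PIP = 21.949 + (-3.85) = 18.099 cmH2O.

18.1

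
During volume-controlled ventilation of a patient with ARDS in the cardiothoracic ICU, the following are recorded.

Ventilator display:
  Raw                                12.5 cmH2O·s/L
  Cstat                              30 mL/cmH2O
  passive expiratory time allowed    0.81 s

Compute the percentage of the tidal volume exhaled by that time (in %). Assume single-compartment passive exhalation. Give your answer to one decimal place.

88.5

τ = R × C = 12.5 × 30 mL/cmH2O = 12.5 × 0.030 L/cmH2O = 0.375 s.
Passive exhalation: V(t)/V₀ = e^(−t/τ) = e^(−0.81/0.375) = 0.1153.
Fraction exhaled = 1 − 0.1153 = 0.8847 → 88.47%.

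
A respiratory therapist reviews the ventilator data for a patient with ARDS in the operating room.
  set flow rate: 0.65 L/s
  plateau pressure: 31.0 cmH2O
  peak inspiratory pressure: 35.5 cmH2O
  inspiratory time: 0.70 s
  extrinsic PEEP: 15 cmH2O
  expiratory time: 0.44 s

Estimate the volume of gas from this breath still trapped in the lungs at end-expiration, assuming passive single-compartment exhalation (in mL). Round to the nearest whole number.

Vt = flow × Ti = 0.65 L/s × 0.70 s × 1000 mL/L = 455.0 mL.
R = (PIP − Pplat)/V̇ = (35.5 − 31.0) / 0.65 = 4.5/0.65 = 6.923 cmH2O·s/L.
C = Vt/(Pplat − PEEP) = 455.0 / (31.0 − 15) = 455.0/16.0 = 28.438 mL/cmH2O.
τ = R × C = 6.923 × 0.02844 L/cmH2O = 0.1969 s.
Fraction remaining = e^(−Te/τ) = e^(−0.44/0.1969) = 0.107.
Trapped volume = 455.0 × 0.107 = 48.685 mL.

49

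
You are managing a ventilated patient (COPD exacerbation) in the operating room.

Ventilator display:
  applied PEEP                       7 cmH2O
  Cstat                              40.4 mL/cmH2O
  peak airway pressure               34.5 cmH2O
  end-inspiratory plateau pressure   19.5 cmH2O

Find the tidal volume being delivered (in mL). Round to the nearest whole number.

505

Vt = Cstat × (Pplat − PEEP) = 40.4 × (19.5 − 7) = 40.4 × 12.5 = 505.0 mL.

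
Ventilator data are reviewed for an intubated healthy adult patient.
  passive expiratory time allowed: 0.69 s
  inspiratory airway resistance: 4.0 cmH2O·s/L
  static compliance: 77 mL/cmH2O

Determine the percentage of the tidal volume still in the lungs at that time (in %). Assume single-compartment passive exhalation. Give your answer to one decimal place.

10.6

τ = R × C = 4.0 × 77 mL/cmH2O = 4.0 × 0.077 L/cmH2O = 0.308 s.
Passive exhalation: V(t)/V₀ = e^(−t/τ) = e^(−0.69/0.308) = 0.1064.
Fraction remaining = 0.1064 → 10.64%.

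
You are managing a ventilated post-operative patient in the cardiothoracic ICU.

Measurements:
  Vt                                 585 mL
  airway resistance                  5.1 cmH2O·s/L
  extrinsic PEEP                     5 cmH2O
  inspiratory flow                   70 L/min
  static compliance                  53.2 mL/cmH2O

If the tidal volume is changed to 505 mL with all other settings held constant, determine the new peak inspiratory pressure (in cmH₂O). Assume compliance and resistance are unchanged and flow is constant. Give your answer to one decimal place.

Flow: 70 L/min ÷ 60 = 1.1667 L/s.
PIP = Vt/C + R·V̇ + PEEP (constant-flow equation of motion).
Only the elastic term changes: ΔPIP = ΔVt / C = (505 − 585) / 53.2 = -1.504 cmH2O.
Original PIP = 585/53.2 + 5.1×1.1667 + 5 = 21.946 cmH2O; new PIP = 21.946 + (-1.504) = 20.442 cmH2O.

20.4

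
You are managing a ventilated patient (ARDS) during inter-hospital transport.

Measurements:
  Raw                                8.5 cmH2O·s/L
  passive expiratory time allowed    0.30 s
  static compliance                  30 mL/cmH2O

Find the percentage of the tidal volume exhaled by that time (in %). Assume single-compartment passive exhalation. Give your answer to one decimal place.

τ = R × C = 8.5 × 30 mL/cmH2O = 8.5 × 0.030 L/cmH2O = 0.255 s.
Passive exhalation: V(t)/V₀ = e^(−t/τ) = e^(−0.30/0.255) = 0.3084.
Fraction exhaled = 1 − 0.3084 = 0.6916 → 69.16%.

69.2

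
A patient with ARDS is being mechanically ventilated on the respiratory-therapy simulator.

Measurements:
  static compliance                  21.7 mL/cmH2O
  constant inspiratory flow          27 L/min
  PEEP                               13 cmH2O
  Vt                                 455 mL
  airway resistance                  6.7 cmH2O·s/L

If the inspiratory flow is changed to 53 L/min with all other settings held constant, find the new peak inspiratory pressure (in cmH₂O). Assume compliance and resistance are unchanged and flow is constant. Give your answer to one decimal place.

39.9

Flow: 27 L/min ÷ 60 = 0.45 L/s.
New flow: 53 L/min ÷ 60 = 0.8833 L/s.
PIP = Vt/C + R·V̇ + PEEP (constant-flow equation of motion).
Only the resistive term changes: ΔPIP = R × ΔV̇ = 6.7 × (0.8833 − 0.45) = 6.7 × 0.4333 = 2.903 cmH2O.
Original PIP = 455/21.7 + 6.7×0.45 + 13 = 36.983 cmH2O; new PIP = 36.983 + (2.903) = 39.886 cmH2O.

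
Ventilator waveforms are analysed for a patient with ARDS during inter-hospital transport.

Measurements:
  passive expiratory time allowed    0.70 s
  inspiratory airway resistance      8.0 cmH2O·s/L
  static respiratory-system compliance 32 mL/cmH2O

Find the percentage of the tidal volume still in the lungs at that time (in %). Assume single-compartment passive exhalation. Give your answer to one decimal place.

τ = R × C = 8.0 × 32 mL/cmH2O = 8.0 × 0.032 L/cmH2O = 0.256 s.
Passive exhalation: V(t)/V₀ = e^(−t/τ) = e^(−0.70/0.256) = 0.06493.
Fraction remaining = 0.06493 → 6.493%.

6.5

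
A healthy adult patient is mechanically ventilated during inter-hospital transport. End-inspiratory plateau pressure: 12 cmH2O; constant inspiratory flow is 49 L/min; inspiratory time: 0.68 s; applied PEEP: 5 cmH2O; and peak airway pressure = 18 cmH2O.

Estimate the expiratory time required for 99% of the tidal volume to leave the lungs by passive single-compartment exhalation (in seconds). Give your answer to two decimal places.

2.68

Flow: 49 L/min ÷ 60 = 0.8167 L/s.
Vt = flow × Ti = 0.8167 L/s × 0.68 s × 1000 mL/L = 555.36 mL.
R = (PIP − Pplat)/V̇ = (18 − 12) / 0.8167 = 6.0/0.8167 = 7.347 cmH2O·s/L.
C = Vt/(Pplat − PEEP) = 555.36 / (12 − 5) = 555.36/7.0 = 79.337 mL/cmH2O.
τ = R × C = 7.347 × 0.07934 L/cmH2O = 0.5829 s.
t = −τ·ln(1 − 0.99) = −0.5829·ln(0.01) = 2.684 s.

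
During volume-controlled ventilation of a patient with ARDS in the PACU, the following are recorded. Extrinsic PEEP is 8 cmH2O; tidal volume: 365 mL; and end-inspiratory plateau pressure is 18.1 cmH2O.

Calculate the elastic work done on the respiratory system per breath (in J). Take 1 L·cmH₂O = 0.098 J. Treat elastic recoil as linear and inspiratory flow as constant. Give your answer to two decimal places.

0.18

Elastic work ≈ ½ × (Pplat − PEEP) × Vt = 0.5 × (18.1 − 8) × 0.365 L = 0.5 × 10.1 × 0.365 = 1.843 L·cmH2O.
× 0.098 J/(L·cmH2O) → 0.1806 J.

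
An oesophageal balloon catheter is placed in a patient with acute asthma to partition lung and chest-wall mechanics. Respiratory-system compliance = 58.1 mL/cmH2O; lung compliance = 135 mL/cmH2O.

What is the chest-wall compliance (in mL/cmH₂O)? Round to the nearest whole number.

1/Ccw = 1/Crs − 1/CL.
1/Ccw = 1/58.1 − 1/135 = 0.009804.
Ccw = 102.0 mL/cmH2O.

102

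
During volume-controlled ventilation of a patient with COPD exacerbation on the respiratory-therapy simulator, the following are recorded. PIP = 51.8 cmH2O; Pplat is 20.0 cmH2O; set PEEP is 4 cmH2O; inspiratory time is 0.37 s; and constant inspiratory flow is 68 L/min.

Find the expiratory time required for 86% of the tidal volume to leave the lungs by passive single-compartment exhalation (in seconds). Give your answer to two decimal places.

1.45

Flow: 68 L/min ÷ 60 = 1.1333 L/s.
Vt = flow × Ti = 1.1333 L/s × 0.37 s × 1000 mL/L = 419.32 mL.
R = (PIP − Pplat)/V̇ = (51.8 − 20.0) / 1.1333 = 31.8/1.1333 = 28.06 cmH2O·s/L.
C = Vt/(Pplat − PEEP) = 419.32 / (20.0 − 4) = 419.32/16.0 = 26.208 mL/cmH2O.
τ = R × C = 28.06 × 0.02621 L/cmH2O = 0.7355 s.
t = −τ·ln(1 − 0.86) = −0.7355·ln(0.14) = 1.446 s.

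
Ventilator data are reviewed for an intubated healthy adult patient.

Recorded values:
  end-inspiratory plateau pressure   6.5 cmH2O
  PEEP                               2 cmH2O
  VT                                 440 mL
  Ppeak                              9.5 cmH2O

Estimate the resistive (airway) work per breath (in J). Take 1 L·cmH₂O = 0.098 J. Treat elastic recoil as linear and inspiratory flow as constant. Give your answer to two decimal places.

With constant inspiratory flow the resistive pressure is constant at PIP − Pplat = 9.5 − 6.5 = 3.0 cmH2O, so resistive work = 3.0 × 0.440 = 1.32 L·cmH2O.
× 0.098 J/(L·cmH2O) → 0.1294 J.

0.13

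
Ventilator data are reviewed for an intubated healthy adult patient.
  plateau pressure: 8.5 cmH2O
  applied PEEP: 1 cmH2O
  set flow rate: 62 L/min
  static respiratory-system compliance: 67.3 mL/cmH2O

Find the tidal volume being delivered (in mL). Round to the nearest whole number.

505

Vt = Cstat × (Pplat − PEEP) = 67.3 × (8.5 − 1) = 67.3 × 7.5 = 504.75 mL.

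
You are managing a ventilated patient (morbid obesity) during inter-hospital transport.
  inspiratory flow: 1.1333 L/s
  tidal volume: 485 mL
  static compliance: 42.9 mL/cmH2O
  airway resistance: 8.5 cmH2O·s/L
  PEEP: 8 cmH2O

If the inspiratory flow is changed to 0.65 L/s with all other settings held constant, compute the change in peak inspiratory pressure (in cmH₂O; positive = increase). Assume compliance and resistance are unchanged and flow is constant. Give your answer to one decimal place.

-4.1

PIP = Vt/C + R·V̇ + PEEP (constant-flow equation of motion).
Only the resistive term changes: ΔPIP = R × ΔV̇ = 8.5 × (0.65 − 1.1333) = 8.5 × -0.4833 = -4.108 cmH2O.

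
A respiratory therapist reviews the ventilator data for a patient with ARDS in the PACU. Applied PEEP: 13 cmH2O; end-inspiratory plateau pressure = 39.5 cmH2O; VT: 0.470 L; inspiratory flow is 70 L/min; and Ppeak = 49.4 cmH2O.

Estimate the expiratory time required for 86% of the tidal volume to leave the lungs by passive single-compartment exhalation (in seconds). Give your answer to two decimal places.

0.30

Flow: 70 L/min ÷ 60 = 1.1667 L/s.
R = (PIP − Pplat)/V̇ = (49.4 − 39.5) / 1.1667 = 9.9/1.1667 = 8.485 cmH2O·s/L.
C = Vt/(Pplat − PEEP) = 470.0 / (39.5 − 13) = 470.0/26.5 = 17.736 mL/cmH2O.
τ = R × C = 8.485 × 0.01774 L/cmH2O = 0.1505 s.
t = −τ·ln(1 − 0.86) = −0.1505·ln(0.14) = 0.2959 s.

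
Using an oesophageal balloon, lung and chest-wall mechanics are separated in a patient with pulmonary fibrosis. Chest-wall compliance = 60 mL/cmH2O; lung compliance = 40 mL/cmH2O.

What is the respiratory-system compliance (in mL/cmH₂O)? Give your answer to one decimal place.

Lung and chest wall are elastances in series: 1/Crs = 1/CL + 1/Ccw.
1/Crs = 1/40 + 1/60 = 0.04167.
Crs = 23.998 mL/cmH2O.

24.0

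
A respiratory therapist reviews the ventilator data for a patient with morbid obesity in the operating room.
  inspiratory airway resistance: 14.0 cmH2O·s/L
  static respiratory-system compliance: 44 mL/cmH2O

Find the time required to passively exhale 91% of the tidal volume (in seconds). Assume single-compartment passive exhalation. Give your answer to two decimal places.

τ = R × C = 14.0 × 44 mL/cmH2O = 14.0 × 0.044 L/cmH2O = 0.616 s.
Exhaled fraction f = 1 − e^(−t/τ) → t = −τ·ln(1 − f) = −0.616·ln(0.09) = 1.483 s.

1.48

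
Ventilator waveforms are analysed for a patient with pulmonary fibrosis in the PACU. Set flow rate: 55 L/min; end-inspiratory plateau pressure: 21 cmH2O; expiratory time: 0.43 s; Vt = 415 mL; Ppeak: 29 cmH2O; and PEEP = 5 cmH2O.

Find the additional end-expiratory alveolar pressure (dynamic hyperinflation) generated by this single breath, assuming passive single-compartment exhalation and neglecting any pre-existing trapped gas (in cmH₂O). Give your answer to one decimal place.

2.4

Flow: 55 L/min ÷ 60 = 0.9167 L/s.
R = (PIP − Pplat)/V̇ = (29 − 21) / 0.9167 = 8.0/0.9167 = 8.727 cmH2O·s/L.
C = Vt/(Pplat − PEEP) = 415.0 / (21 − 5) = 415.0/16.0 = 25.938 mL/cmH2O.
τ = R × C = 8.727 × 0.02594 L/cmH2O = 0.2264 s.
Fraction remaining = e^(−Te/τ) = e^(−0.43/0.2264) = 0.1497; trapped volume = 415.0 × 0.1497 = 62.126 mL.
Additional alveolar pressure from trapping ≈ V_trapped / C = 62.126 / 25.938 = 2.395 cmH2O.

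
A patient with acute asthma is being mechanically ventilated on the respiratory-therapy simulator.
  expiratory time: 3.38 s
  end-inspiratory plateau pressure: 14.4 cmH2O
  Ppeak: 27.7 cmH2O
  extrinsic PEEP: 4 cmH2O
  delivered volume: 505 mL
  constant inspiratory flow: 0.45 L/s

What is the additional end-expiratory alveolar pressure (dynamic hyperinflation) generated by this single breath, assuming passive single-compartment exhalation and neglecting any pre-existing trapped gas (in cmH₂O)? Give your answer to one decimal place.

1.0

R = (PIP − Pplat)/V̇ = (27.7 − 14.4) / 0.45 = 13.3/0.45 = 29.556 cmH2O·s/L.
C = Vt/(Pplat − PEEP) = 505.0 / (14.4 − 4) = 505.0/10.4 = 48.558 mL/cmH2O.
τ = R × C = 29.556 × 0.04856 L/cmH2O = 1.435 s.
Fraction remaining = e^(−Te/τ) = e^(−3.38/1.435) = 0.09486; trapped volume = 505.0 × 0.09486 = 47.904 mL.
Additional alveolar pressure from trapping ≈ V_trapped / C = 47.904 / 48.558 = 0.9865 cmH2O.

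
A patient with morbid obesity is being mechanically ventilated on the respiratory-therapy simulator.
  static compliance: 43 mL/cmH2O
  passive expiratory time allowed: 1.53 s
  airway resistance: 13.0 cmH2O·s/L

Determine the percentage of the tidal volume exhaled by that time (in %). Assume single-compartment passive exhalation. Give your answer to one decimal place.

93.5

τ = R × C = 13.0 × 43 mL/cmH2O = 13.0 × 0.043 L/cmH2O = 0.559 s.
Passive exhalation: V(t)/V₀ = e^(−t/τ) = e^(−1.53/0.559) = 0.06476.
Fraction exhaled = 1 − 0.06476 = 0.9352 → 93.52%.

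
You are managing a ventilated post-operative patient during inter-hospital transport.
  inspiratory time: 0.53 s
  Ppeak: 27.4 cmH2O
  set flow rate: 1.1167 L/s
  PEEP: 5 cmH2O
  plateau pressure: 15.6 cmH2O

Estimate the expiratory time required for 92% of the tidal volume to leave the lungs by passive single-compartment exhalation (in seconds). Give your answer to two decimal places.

Vt = flow × Ti = 1.1167 L/s × 0.53 s × 1000 mL/L = 591.85 mL.
R = (PIP − Pplat)/V̇ = (27.4 − 15.6) / 1.1167 = 11.8/1.1167 = 10.567 cmH2O·s/L.
C = Vt/(Pplat − PEEP) = 591.85 / (15.6 − 5) = 591.85/10.6 = 55.835 mL/cmH2O.
τ = R × C = 10.567 × 0.05584 L/cmH2O = 0.5901 s.
t = −τ·ln(1 − 0.92) = −0.5901·ln(0.08) = 1.49 s.

1.49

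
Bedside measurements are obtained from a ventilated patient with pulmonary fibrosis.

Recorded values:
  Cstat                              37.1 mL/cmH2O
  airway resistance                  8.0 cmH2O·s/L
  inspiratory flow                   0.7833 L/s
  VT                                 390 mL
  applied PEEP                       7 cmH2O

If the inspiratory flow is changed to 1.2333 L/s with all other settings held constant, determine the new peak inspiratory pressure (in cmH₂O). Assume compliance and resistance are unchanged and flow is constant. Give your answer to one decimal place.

PIP = Vt/C + R·V̇ + PEEP (constant-flow equation of motion).
Only the resistive term changes: ΔPIP = R × ΔV̇ = 8.0 × (1.2333 − 0.7833) = 8.0 × 0.45 = 3.6 cmH2O.
Original PIP = 390/37.1 + 8.0×0.7833 + 7 = 23.779 cmH2O; new PIP = 23.779 + (3.6) = 27.379 cmH2O.

27.4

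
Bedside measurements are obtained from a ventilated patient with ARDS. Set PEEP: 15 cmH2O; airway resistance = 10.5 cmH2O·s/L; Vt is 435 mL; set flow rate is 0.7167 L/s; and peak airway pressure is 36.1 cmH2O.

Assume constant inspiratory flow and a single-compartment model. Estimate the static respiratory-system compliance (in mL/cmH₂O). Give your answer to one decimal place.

32.0

Equation of motion (constant flow): PIP = Vt/C + R·V̇ + PEEP.
Vt/C = PIP − R·V̇ − PEEP = 36.1 − 10.5×0.7167 − 15 = 36.1 − 7.525 − 15 = 13.575 cmH2O.
C = Vt / 13.575 = 435 / 13.575 = 32.044 mL/cmH2O.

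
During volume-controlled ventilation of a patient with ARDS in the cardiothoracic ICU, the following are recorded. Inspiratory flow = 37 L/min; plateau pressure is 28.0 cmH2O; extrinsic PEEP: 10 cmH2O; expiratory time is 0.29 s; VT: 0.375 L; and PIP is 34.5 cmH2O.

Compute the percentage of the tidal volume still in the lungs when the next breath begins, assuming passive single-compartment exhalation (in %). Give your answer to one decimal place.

Flow: 37 L/min ÷ 60 = 0.6167 L/s.
R = (PIP − Pplat)/V̇ = (34.5 − 28.0) / 0.6167 = 6.5/0.6167 = 10.54 cmH2O·s/L.
C = Vt/(Pplat − PEEP) = 375.0 / (28.0 − 10) = 375.0/18.0 = 20.833 mL/cmH2O.
τ = R × C = 10.54 × 0.02083 L/cmH2O = 0.2195 s.
Fraction remaining at end-expiration = e^(−Te/τ) = e^(−0.29/0.2195) = 0.2668 → 26.68%.

26.7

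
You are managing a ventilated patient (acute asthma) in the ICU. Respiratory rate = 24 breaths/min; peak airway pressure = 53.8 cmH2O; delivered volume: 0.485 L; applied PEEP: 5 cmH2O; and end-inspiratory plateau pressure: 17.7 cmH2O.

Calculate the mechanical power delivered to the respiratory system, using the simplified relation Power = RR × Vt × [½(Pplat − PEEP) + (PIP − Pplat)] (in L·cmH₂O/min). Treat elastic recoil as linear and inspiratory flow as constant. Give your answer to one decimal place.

Per-breath work = Vt × [½(Pplat−PEEP) + (PIP−Pplat)] = 0.485 × [0.5×12.7 + 36.1] = 0.485 × 42.45 = 20.588 L·cmH2O.
Power = 24 × 20.588 = 494.11 L·cmH2O/min.

494.1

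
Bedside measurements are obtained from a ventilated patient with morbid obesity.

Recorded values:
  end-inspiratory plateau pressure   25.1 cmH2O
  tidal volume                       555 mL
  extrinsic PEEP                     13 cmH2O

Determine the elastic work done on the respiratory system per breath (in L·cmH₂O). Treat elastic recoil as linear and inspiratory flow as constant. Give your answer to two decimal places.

3.36

Elastic work ≈ ½ × (Pplat − PEEP) × Vt = 0.5 × (25.1 − 13) × 0.555 L = 0.5 × 12.1 × 0.555 = 3.358 L·cmH2O.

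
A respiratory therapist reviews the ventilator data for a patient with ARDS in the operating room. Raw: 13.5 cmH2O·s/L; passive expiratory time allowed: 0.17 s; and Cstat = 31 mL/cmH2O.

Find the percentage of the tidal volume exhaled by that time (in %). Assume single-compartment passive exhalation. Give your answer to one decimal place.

τ = R × C = 13.5 × 31 mL/cmH2O = 13.5 × 0.031 L/cmH2O = 0.4185 s.
Passive exhalation: V(t)/V₀ = e^(−t/τ) = e^(−0.17/0.4185) = 0.6662.
Fraction exhaled = 1 − 0.6662 = 0.3338 → 33.38%.

33.4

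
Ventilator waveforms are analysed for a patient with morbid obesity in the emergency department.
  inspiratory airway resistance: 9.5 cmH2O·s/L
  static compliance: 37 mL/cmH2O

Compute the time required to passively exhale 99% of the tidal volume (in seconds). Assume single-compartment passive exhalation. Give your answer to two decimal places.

τ = R × C = 9.5 × 37 mL/cmH2O = 9.5 × 0.037 L/cmH2O = 0.3515 s.
Exhaled fraction f = 1 − e^(−t/τ) → t = −τ·ln(1 − f) = −0.3515·ln(0.01) = 1.619 s.

1.62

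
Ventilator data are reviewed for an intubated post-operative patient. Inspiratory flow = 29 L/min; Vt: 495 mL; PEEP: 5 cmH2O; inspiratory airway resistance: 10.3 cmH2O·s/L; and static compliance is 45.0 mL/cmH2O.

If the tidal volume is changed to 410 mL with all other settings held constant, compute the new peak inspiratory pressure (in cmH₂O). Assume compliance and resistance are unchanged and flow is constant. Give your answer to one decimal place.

19.1

Flow: 29 L/min ÷ 60 = 0.4833 L/s.
PIP = Vt/C + R·V̇ + PEEP (constant-flow equation of motion).
Only the elastic term changes: ΔPIP = ΔVt / C = (410 − 495) / 45.0 = -1.889 cmH2O.
Original PIP = 495/45.0 + 10.3×0.4833 + 5 = 20.978 cmH2O; new PIP = 20.978 + (-1.889) = 19.089 cmH2O.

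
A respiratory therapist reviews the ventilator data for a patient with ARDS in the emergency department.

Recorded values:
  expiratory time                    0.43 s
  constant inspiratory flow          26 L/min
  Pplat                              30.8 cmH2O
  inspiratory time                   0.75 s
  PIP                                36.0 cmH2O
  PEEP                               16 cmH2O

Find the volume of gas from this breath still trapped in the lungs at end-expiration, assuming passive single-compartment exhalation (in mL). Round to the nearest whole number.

Flow: 26 L/min ÷ 60 = 0.4333 L/s.
Vt = flow × Ti = 0.4333 L/s × 0.75 s × 1000 mL/L = 324.98 mL.
R = (PIP − Pplat)/V̇ = (36.0 − 30.8) / 0.4333 = 5.2/0.4333 = 12.001 cmH2O·s/L.
C = Vt/(Pplat − PEEP) = 324.98 / (30.8 − 16) = 324.98/14.8 = 21.958 mL/cmH2O.
τ = R × C = 12.001 × 0.02196 L/cmH2O = 0.2635 s.
Fraction remaining = e^(−Te/τ) = e^(−0.43/0.2635) = 0.1956.
Trapped volume = 324.98 × 0.1956 = 63.566 mL.

64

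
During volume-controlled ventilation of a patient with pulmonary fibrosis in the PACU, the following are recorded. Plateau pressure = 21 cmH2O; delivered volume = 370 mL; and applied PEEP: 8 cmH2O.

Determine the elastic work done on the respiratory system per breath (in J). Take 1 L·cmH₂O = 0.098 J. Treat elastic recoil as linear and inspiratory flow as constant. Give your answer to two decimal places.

0.24

Elastic work ≈ ½ × (Pplat − PEEP) × Vt = 0.5 × (21 − 8) × 0.370 L = 0.5 × 13.0 × 0.370 = 2.405 L·cmH2O.
× 0.098 J/(L·cmH2O) → 0.2357 J.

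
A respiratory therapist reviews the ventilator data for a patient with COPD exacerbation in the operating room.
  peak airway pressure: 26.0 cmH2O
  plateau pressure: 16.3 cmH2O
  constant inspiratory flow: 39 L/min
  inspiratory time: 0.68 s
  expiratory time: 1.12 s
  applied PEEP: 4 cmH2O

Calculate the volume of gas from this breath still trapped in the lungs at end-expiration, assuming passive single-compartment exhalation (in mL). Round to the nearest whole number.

55

Flow: 39 L/min ÷ 60 = 0.65 L/s.
Vt = flow × Ti = 0.65 L/s × 0.68 s × 1000 mL/L = 442.0 mL.
R = (PIP − Pplat)/V̇ = (26.0 − 16.3) / 0.65 = 9.7/0.65 = 14.923 cmH2O·s/L.
C = Vt/(Pplat − PEEP) = 442.0 / (16.3 − 4) = 442.0/12.3 = 35.935 mL/cmH2O.
τ = R × C = 14.923 × 0.03594 L/cmH2O = 0.5363 s.
Fraction remaining = e^(−Te/τ) = e^(−1.12/0.5363) = 0.1239.
Trapped volume = 442.0 × 0.1239 = 54.764 mL.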